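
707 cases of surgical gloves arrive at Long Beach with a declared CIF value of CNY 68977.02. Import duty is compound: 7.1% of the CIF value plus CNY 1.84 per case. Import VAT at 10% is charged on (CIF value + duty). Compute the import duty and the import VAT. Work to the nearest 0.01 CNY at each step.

Ad valorem component: 68977.02 × 7.1% = 4897.37
Specific component: 707 × 1.84 = 1300.88
Import duty = 4897.37 + 1300.88 = 6198.25
VAT base = CIF + duty = 68977.02 + 6198.25 = 75175.27
Import VAT = 75175.27 × 10% = 7517.53

Import duty: CNY 6198.25; import VAT: CNY 7517.53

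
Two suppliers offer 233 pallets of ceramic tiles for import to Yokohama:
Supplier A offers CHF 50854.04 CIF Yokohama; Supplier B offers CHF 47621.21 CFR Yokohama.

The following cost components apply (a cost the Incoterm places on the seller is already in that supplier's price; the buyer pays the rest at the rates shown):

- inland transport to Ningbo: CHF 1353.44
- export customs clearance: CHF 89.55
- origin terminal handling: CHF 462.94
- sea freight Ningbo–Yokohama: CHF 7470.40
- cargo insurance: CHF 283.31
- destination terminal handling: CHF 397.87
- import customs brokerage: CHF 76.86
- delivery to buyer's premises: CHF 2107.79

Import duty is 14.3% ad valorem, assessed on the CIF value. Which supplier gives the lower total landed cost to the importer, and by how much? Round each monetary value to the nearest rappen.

Supplier A (CIF):
The CIF price already equals the CIF value: 50854.04
Import duty = 50854.04 × 14.3% = 7272.13
Buyer bears (A): 397.87 + 76.86 + 2107.79 = 2582.52
Landed cost (A) = invoice 50854.04 + 2582.52 + duty 7272.13 = 60708.69
Supplier B (CFR):
CIF value = CFR price + insurance = 47621.21 + 283.31 = 47904.52
Import duty = 47904.52 × 14.3% = 6850.35
Buyer bears (B): 283.31 + 397.87 + 76.86 + 2107.79 = 2865.83
Landed cost (B) = invoice 47621.21 + 2865.83 + duty 6850.35 = 57337.39
Difference = |60708.69 − 57337.39| = 3371.30

Supplier B is cheaper by CHF 3371.30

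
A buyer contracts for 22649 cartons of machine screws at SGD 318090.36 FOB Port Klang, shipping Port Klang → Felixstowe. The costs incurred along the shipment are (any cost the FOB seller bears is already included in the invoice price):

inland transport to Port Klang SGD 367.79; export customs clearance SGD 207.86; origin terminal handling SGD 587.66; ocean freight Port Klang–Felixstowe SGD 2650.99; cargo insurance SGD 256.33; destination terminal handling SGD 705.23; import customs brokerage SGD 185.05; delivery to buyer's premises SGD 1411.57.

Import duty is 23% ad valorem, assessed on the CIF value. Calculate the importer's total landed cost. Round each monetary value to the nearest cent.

Total landed cost: SGD 397129.00

FOB: the seller bears costs until goods are on board at the origin port; the buyer bears freight, insurance and all costs thereafter.
Already in the invoice (seller's account under FOB): inland to port, export clearance, origin terminal — exclude.
CIF value = FOB price + freight + insurance = 318090.36 + 2650.99 + 256.33 = 320997.68
Import duty = 320997.68 × 23% = 73829.47
Buyer bears: freight 2650.99 + insurance 256.33 + destination terminal 705.23 + brokerage 185.05 + delivery 1411.57 + duty 73829.47 = 79038.64
Landed cost = invoice 318090.36 + 79038.64 = 397129.00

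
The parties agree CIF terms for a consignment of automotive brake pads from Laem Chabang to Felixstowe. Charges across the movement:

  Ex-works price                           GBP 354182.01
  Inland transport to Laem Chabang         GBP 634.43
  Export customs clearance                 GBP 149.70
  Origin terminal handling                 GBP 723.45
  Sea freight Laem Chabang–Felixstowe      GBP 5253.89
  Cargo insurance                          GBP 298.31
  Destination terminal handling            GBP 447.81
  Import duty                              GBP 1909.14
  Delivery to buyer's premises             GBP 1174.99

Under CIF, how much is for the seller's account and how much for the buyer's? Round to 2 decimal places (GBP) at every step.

Seller: GBP 361241.79; buyer: GBP 3531.94

CIF: the seller pays costs through ocean freight and marine insurance to the destination port.
Seller's account: goods 354182.01 + inland to port 634.43 + export clearance 149.70 + origin terminal 723.45 + freight 5253.89 + insurance 298.31 = 361241.79
Buyer's account: destination terminal 447.81 + duty 1909.14 + delivery 1174.99 = 3531.94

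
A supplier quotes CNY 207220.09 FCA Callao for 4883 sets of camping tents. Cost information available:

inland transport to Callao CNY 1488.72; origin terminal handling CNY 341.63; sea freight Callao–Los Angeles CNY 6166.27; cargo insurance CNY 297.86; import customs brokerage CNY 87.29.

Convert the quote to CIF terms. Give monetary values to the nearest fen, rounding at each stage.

Not relevant to the conversion: inland to port — on the seller under both FCA and CIF; already in the FCA price and stays in the CIF price. brokerage — on the buyer under both terms; not part of either seller's price.
From FCA to CIF, the seller additionally bears: origin terminal, freight, insurance.
CIF price = 207220.09 + 341.63 + 6166.27 + 297.86 = 214025.85

CIF price: CNY 214025.85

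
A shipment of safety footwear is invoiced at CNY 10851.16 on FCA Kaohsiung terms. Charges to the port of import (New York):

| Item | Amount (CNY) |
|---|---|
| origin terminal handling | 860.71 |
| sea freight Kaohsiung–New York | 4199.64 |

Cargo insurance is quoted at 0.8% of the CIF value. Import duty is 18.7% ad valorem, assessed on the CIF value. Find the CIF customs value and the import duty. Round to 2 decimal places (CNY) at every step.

CIF value: CNY 16039.83; import duty: CNY 2999.45

Let C be the CIF value. C = FCA price + pre-shipment costs + freight + 0.8% × C
C − 0.8% × C = 10851.16 + 860.71 + 4199.64
0.992 × C = 15911.51
C = 15911.51 / 0.992 = 16039.83
Insurance premium = 0.8% × 16039.83 = 128.32
Import duty = 16039.83 × 18.7% = 2999.45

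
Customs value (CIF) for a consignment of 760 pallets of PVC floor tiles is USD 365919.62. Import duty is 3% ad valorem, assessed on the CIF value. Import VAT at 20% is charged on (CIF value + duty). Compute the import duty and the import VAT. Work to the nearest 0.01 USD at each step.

Import duty: USD 10977.59; import VAT: USD 75379.44

Import duty = 365919.62 × 3% = 10977.59
VAT base = CIF + duty = 365919.62 + 10977.59 = 376897.21
Import VAT = 376897.21 × 20% = 75379.44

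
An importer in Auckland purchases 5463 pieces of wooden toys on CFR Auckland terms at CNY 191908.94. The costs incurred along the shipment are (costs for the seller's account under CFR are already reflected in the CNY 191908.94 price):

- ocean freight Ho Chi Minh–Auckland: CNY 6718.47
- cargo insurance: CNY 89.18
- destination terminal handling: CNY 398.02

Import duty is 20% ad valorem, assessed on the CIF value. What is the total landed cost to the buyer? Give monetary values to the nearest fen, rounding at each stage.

Total landed cost: CNY 230795.76

CFR: the seller pays costs through ocean freight to the destination port, but not insurance.
Already in the invoice (seller's account under CFR): freight — exclude.
CIF value = CFR price + insurance = 191908.94 + 89.18 = 191998.12
Import duty = 191998.12 × 20% = 38399.62
Buyer bears: insurance 89.18 + destination terminal 398.02 + duty 38399.62 = 38886.82
Landed cost = invoice 191908.94 + 38886.82 = 230795.76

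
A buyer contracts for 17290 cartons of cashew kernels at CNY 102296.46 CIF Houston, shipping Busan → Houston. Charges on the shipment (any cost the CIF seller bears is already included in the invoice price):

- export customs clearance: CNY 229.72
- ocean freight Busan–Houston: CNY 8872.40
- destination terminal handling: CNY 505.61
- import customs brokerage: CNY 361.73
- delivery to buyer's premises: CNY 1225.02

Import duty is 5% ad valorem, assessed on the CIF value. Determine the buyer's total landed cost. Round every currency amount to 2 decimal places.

Total landed cost: CNY 109503.64

CIF: the seller pays costs through ocean freight and marine insurance to the destination port.
Already in the invoice (seller's account under CIF): export clearance, freight — exclude.
The CIF price already equals the CIF value: 102296.46
Import duty = 102296.46 × 5% = 5114.82
Buyer bears: destination terminal 505.61 + brokerage 361.73 + delivery 1225.02 + duty 5114.82 = 7207.18
Landed cost = invoice 102296.46 + 7207.18 = 109503.64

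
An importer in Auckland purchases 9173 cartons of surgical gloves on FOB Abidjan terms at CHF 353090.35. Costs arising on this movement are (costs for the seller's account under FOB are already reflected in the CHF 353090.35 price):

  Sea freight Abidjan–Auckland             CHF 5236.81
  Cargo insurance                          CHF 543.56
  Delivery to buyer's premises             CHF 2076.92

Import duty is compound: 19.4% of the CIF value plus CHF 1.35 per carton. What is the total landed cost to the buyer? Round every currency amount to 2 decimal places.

Total landed cost: CHF 442952.11

FOB: the seller bears costs until goods are on board at the origin port; the buyer bears freight, insurance and all costs thereafter.
CIF value = FOB price + freight + insurance = 353090.35 + 5236.81 + 543.56 = 358870.72
Ad valorem component: 358870.72 × 19.4% = 69620.92
Specific component: 9173 × 1.35 = 12383.55
Import duty = 69620.92 + 12383.55 = 82004.47
Buyer bears: freight 5236.81 + insurance 543.56 + delivery 2076.92 + duty 82004.47 = 89861.76
Landed cost = invoice 353090.35 + 89861.76 = 442952.11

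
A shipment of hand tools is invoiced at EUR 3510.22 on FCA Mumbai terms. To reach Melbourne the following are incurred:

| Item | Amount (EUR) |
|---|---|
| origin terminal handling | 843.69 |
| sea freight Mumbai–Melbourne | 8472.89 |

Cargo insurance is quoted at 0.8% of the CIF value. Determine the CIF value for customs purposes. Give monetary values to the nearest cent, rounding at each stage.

CIF value: EUR 12930.24

Let C be the CIF value. C = FCA price + pre-shipment costs + freight + 0.8% × C
C − 0.8% × C = 3510.22 + 843.69 + 8472.89
0.992 × C = 12826.80
C = 12826.80 / 0.992 = 12930.24
Insurance premium = 0.8% × 12930.24 = 103.44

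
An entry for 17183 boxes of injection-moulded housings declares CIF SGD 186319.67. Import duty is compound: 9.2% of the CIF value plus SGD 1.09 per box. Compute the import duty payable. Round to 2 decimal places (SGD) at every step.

Ad valorem component: 186319.67 × 9.2% = 17141.41
Specific component: 17183 × 1.09 = 18729.47
Import duty = 17141.41 + 18729.47 = 35870.88

Import duty: SGD 35870.88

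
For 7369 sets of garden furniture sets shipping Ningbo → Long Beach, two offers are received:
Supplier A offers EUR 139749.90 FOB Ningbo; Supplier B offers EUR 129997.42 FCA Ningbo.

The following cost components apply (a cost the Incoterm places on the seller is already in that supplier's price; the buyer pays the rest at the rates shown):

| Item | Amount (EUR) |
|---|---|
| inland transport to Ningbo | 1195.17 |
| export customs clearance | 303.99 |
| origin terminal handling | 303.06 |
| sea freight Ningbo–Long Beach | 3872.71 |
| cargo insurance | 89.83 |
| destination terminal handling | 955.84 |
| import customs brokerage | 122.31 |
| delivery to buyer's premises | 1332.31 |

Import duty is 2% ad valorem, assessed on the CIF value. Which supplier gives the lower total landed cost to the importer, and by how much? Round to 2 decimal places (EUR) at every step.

Supplier A (FOB):
CIF value = FOB price + freight + insurance = 139749.90 + 3872.71 + 89.83 = 143712.44
Import duty = 143712.44 × 2% = 2874.25
Buyer bears (A): 3872.71 + 89.83 + 955.84 + 122.31 + 1332.31 = 6373.00
Landed cost (A) = invoice 139749.90 + 6373.00 + duty 2874.25 = 148997.15
Supplier B (FCA):
CIF value = FCA price + origin terminal + freight + insurance = 129997.42 + 303.06 + 3872.71 + 89.83 = 134263.02
Import duty = 134263.02 × 2% = 2685.26
Buyer bears (B): 303.06 + 3872.71 + 89.83 + 955.84 + 122.31 + 1332.31 = 6676.06
Landed cost (B) = invoice 129997.42 + 6676.06 + duty 2685.26 = 139358.74
Difference = |148997.15 − 139358.74| = 9638.41

Supplier B is cheaper by EUR 9638.41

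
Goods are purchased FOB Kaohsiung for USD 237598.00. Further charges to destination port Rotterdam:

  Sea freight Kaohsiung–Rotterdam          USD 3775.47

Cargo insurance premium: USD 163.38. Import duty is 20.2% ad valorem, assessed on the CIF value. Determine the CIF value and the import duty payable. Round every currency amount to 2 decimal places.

CIF = FOB price + freight + insurance
CIF = 237598.00 + 3775.47 + 163.38 = 241536.85
Import duty = 241536.85 × 20.2% = 48790.44

CIF value: USD 241536.85; import duty: USD 48790.44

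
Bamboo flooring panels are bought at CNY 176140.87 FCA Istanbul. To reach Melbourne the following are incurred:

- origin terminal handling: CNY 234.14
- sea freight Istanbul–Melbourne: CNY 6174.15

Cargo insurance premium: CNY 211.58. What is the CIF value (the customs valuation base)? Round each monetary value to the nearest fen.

CIF = FCA price + pre-shipment costs + freight + insurance
CIF = 176140.87 + 234.14 + 6174.15 + 211.58 = 182760.74

CIF value: CNY 182760.74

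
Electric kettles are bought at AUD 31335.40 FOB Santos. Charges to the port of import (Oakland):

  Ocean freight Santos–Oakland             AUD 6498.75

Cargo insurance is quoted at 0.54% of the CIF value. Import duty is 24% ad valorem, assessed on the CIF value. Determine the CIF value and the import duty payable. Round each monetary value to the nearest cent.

Let C be the CIF value. C = FOB price + freight + 0.54% × C
C − 0.54% × C = 31335.40 + 6498.75
0.9946 × C = 37834.15
C = 37834.15 / 0.9946 = 38039.56
Insurance premium = 0.54% × 38039.56 = 205.41
Import duty = 38039.56 × 24% = 9129.49

CIF value: AUD 38039.56; import duty: AUD 9129.49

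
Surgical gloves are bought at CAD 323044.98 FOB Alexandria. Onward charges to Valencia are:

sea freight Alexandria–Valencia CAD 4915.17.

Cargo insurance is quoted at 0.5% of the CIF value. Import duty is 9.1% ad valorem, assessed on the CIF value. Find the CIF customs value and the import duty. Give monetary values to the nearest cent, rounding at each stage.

CIF value: CAD 329608.19; import duty: CAD 29994.35

Let C be the CIF value. C = FOB price + freight + 0.5% × C
C − 0.5% × C = 323044.98 + 4915.17
0.995 × C = 327960.15
C = 327960.15 / 0.995 = 329608.19
Insurance premium = 0.5% × 329608.19 = 1648.04
Import duty = 329608.19 × 9.1% = 29994.35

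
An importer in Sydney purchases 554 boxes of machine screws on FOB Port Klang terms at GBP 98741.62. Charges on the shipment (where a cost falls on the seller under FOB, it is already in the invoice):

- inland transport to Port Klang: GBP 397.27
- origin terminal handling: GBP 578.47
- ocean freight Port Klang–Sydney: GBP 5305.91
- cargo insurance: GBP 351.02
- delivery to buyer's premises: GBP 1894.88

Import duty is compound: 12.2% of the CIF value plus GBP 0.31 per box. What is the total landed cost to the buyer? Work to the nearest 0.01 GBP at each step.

Total landed cost: GBP 119201.79

FOB: the seller bears costs until goods are on board at the origin port; the buyer bears freight, insurance and all costs thereafter.
Already in the invoice (seller's account under FOB): inland to port, origin terminal — exclude.
CIF value = FOB price + freight + insurance = 98741.62 + 5305.91 + 351.02 = 104398.55
Ad valorem component: 104398.55 × 12.2% = 12736.62
Specific component: 554 × 0.31 = 171.74
Import duty = 12736.62 + 171.74 = 12908.36
Buyer bears: freight 5305.91 + insurance 351.02 + delivery 1894.88 + duty 12908.36 = 20460.17
Landed cost = invoice 98741.62 + 20460.17 = 119201.79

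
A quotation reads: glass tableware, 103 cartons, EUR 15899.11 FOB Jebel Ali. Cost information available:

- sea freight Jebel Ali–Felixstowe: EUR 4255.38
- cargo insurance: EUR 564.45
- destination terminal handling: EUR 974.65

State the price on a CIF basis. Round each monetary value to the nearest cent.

Not relevant to the conversion: destination terminal — on the buyer under both terms; not part of either seller's price.
From FOB to CIF, the seller additionally bears: freight, insurance.
CIF price = 15899.11 + 4255.38 + 564.45 = 20718.94

CIF price: EUR 20718.94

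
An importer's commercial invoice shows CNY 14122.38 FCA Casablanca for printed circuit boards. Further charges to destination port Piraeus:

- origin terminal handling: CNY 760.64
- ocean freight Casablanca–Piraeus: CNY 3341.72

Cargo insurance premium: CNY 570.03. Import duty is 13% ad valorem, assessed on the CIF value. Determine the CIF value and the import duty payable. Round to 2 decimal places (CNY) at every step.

CIF value: CNY 18794.77; import duty: CNY 2443.32

CIF = FCA price + pre-shipment costs + freight + insurance
CIF = 14122.38 + 760.64 + 3341.72 + 570.03 = 18794.77
Import duty = 18794.77 × 13% = 2443.32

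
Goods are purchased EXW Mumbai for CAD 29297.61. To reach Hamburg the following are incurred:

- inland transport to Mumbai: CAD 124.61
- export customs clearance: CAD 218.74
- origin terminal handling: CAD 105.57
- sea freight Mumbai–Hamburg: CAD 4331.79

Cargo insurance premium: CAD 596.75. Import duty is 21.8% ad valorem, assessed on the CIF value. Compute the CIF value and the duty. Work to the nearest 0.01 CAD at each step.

CIF = EXW price + pre-shipment costs + freight + insurance
CIF = 29297.61 + 124.61 + 218.74 + 105.57 + 4331.79 + 596.75 = 34675.07
Import duty = 34675.07 × 21.8% = 7559.17

CIF value: CAD 34675.07; import duty: CAD 7559.17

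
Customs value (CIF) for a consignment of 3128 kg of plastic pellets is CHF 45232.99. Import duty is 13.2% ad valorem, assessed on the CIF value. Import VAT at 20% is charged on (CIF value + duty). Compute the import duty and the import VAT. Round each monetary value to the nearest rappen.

Import duty = 45232.99 × 13.2% = 5970.75
VAT base = CIF + duty = 45232.99 + 5970.75 = 51203.74
Import VAT = 51203.74 × 20% = 10240.75

Import duty: CHF 5970.75; import VAT: CHF 10240.75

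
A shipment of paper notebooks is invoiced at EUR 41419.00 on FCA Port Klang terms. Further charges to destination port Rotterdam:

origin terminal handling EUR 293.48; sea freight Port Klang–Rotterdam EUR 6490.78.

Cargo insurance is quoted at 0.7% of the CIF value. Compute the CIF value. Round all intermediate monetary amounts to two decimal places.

CIF value: EUR 48543.06

Let C be the CIF value. C = FCA price + pre-shipment costs + freight + 0.7% × C
C − 0.7% × C = 41419.00 + 293.48 + 6490.78
0.993 × C = 48203.26
C = 48203.26 / 0.993 = 48543.06
Insurance premium = 0.7% × 48543.06 = 339.80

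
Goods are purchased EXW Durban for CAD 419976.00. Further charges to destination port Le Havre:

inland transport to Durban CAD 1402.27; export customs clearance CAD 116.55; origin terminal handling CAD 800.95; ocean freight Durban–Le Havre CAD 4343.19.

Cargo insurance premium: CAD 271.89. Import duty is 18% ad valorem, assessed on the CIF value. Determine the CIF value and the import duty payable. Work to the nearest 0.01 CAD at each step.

CIF value: CAD 426910.85; import duty: CAD 76843.95

CIF = EXW price + pre-shipment costs + freight + insurance
CIF = 419976.00 + 1402.27 + 116.55 + 800.95 + 4343.19 + 271.89 = 426910.85
Import duty = 426910.85 × 18% = 76843.95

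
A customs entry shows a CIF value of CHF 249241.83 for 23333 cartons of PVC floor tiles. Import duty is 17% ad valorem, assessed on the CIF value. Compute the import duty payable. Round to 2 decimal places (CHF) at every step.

Import duty = 249241.83 × 17% = 42371.11

Import duty: CHF 42371.11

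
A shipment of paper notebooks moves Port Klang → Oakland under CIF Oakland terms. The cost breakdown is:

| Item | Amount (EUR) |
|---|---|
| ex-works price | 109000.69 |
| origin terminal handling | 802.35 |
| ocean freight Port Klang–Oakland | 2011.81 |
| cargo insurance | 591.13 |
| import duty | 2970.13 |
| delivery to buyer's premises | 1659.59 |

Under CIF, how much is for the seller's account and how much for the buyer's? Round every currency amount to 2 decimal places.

Seller: EUR 112405.98; buyer: EUR 4629.72

CIF: the seller pays costs through ocean freight and marine insurance to the destination port.
Seller's account: goods 109000.69 + origin terminal 802.35 + freight 2011.81 + insurance 591.13 = 112405.98
Buyer's account: duty 2970.13 + delivery 1659.59 = 4629.72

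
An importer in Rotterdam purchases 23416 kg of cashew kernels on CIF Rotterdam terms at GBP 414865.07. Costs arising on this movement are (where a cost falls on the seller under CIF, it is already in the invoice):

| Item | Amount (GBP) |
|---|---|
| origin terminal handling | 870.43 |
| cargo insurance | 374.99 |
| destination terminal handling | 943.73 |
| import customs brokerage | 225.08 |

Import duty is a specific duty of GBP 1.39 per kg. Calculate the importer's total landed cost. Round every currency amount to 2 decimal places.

Total landed cost: GBP 448582.12

CIF: the seller pays costs through ocean freight and marine insurance to the destination port.
Already in the invoice (seller's account under CIF): origin terminal, insurance — exclude.
The CIF price already equals the CIF value: 414865.07
Import duty = 23416 × 1.39 = 32548.24
Buyer bears: destination terminal 943.73 + brokerage 225.08 + duty 32548.24 = 33717.05
Landed cost = invoice 414865.07 + 33717.05 = 448582.12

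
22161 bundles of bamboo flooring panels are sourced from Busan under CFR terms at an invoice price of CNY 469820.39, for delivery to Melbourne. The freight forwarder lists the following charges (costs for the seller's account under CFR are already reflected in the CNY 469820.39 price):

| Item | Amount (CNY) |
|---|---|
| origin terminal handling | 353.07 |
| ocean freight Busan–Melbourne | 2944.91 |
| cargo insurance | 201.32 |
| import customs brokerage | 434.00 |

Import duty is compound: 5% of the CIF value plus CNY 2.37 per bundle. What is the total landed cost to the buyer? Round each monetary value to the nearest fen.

CFR: the seller pays costs through ocean freight to the destination port, but not insurance.
Already in the invoice (seller's account under CFR): origin terminal, freight — exclude.
CIF value = CFR price + insurance = 469820.39 + 201.32 = 470021.71
Ad valorem component: 470021.71 × 5% = 23501.09
Specific component: 22161 × 2.37 = 52521.57
Import duty = 23501.09 + 52521.57 = 76022.66
Buyer bears: insurance 201.32 + brokerage 434.00 + duty 76022.66 = 76657.98
Landed cost = invoice 469820.39 + 76657.98 = 546478.37

Total landed cost: CNY 546478.37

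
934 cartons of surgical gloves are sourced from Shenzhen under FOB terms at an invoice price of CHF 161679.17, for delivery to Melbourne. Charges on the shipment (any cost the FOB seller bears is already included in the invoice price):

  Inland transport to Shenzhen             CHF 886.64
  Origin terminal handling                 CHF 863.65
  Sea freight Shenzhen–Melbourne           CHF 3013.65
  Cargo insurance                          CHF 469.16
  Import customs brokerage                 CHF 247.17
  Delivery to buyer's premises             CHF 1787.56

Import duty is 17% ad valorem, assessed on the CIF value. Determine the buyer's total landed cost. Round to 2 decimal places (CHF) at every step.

Total landed cost: CHF 195274.25

FOB: the seller bears costs until goods are on board at the origin port; the buyer bears freight, insurance and all costs thereafter.
Already in the invoice (seller's account under FOB): inland to port, origin terminal — exclude.
CIF value = FOB price + freight + insurance = 161679.17 + 3013.65 + 469.16 = 165161.98
Import duty = 165161.98 × 17% = 28077.54
Buyer bears: freight 3013.65 + insurance 469.16 + brokerage 247.17 + delivery 1787.56 + duty 28077.54 = 33595.08
Landed cost = invoice 161679.17 + 33595.08 = 195274.25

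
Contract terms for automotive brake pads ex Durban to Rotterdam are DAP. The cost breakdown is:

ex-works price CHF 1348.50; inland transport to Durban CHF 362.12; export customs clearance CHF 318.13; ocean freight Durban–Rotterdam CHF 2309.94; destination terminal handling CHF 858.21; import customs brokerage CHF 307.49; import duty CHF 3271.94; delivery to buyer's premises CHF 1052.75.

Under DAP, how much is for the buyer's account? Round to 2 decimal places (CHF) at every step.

DAP: the seller bears all costs to the named destination except import duty and clearance.
Seller's account: goods 1348.50 + inland to port 362.12 + export clearance 318.13 + freight 2309.94 + destination terminal 858.21 + delivery 1052.75 = 6249.65
Buyer's account: brokerage 307.49 + duty 3271.94 = 3579.43

Buyer's account: CHF 3579.43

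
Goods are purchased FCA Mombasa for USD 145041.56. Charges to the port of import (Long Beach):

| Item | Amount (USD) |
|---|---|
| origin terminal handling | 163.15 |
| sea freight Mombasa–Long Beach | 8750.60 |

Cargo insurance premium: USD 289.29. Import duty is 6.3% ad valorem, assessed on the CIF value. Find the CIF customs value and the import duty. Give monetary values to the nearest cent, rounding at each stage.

CIF = FCA price + pre-shipment costs + freight + insurance
CIF = 145041.56 + 163.15 + 8750.60 + 289.29 = 154244.60
Import duty = 154244.60 × 6.3% = 9717.41

CIF value: USD 154244.60; import duty: USD 9717.41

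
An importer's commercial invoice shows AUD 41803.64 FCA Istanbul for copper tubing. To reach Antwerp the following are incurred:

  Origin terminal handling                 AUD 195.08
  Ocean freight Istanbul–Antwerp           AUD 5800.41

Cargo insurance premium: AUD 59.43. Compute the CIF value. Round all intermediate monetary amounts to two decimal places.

CIF value: AUD 47858.56

CIF = FCA price + pre-shipment costs + freight + insurance
CIF = 41803.64 + 195.08 + 5800.41 + 59.43 = 47858.56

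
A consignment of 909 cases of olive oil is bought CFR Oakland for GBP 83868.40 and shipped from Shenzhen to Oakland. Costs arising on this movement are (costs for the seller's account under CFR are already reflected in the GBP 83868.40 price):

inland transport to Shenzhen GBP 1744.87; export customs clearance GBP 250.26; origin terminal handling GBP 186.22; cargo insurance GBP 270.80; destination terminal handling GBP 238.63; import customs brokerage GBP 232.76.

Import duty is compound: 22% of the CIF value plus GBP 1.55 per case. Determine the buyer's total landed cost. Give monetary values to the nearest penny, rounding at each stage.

Total landed cost: GBP 104530.16

CFR: the seller pays costs through ocean freight to the destination port, but not insurance.
Already in the invoice (seller's account under CFR): inland to port, export clearance, origin terminal — exclude.
CIF value = CFR price + insurance = 83868.40 + 270.80 = 84139.20
Ad valorem component: 84139.20 × 22% = 18510.62
Specific component: 909 × 1.55 = 1408.95
Import duty = 18510.62 + 1408.95 = 19919.57
Buyer bears: insurance 270.80 + destination terminal 238.63 + brokerage 232.76 + duty 19919.57 = 20661.76
Landed cost = invoice 83868.40 + 20661.76 = 104530.16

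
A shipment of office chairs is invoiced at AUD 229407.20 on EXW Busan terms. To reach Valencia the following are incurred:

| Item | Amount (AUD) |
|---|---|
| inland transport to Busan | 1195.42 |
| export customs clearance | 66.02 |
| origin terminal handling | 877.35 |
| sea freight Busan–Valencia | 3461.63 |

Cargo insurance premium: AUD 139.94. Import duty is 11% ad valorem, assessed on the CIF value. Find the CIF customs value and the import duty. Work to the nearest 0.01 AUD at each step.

CIF = EXW price + pre-shipment costs + freight + insurance
CIF = 229407.20 + 1195.42 + 66.02 + 877.35 + 3461.63 + 139.94 = 235147.56
Import duty = 235147.56 × 11% = 25866.23

CIF value: AUD 235147.56; import duty: AUD 25866.23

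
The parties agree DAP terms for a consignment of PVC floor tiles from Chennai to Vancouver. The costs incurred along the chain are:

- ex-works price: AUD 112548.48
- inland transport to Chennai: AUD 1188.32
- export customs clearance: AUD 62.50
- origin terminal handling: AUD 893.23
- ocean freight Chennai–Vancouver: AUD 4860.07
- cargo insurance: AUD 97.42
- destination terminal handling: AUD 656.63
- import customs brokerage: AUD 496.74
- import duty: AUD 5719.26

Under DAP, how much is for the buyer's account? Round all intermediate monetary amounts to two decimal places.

DAP: the seller bears all costs to the named destination except import duty and clearance.
Seller's account: goods 112548.48 + inland to port 1188.32 + export clearance 62.50 + origin terminal 893.23 + freight 4860.07 + insurance 97.42 + destination terminal 656.63 = 120306.65
Buyer's account: brokerage 496.74 + duty 5719.26 = 6216.00

Buyer's account: AUD 6216.00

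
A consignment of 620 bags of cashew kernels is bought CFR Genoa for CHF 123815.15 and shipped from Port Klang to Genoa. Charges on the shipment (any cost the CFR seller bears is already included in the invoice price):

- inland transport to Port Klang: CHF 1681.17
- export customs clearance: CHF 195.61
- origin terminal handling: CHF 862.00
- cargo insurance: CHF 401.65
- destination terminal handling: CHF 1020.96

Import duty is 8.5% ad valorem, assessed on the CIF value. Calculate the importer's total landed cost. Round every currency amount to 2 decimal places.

CFR: the seller pays costs through ocean freight to the destination port, but not insurance.
Already in the invoice (seller's account under CFR): inland to port, export clearance, origin terminal — exclude.
CIF value = CFR price + insurance = 123815.15 + 401.65 = 124216.80
Import duty = 124216.80 × 8.5% = 10558.43
Buyer bears: insurance 401.65 + destination terminal 1020.96 + duty 10558.43 = 11981.04
Landed cost = invoice 123815.15 + 11981.04 = 135796.19

Total landed cost: CHF 135796.19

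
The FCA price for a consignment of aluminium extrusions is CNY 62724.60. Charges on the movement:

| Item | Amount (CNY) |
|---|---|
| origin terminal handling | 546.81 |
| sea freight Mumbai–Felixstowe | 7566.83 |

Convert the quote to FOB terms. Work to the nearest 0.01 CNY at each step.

FOB price: CNY 63271.41

Not relevant to the conversion: freight — on the buyer under both terms; not part of either seller's price.
From FCA to FOB, the seller additionally bears: origin terminal.
FOB price = 62724.60 + 546.81 = 63271.41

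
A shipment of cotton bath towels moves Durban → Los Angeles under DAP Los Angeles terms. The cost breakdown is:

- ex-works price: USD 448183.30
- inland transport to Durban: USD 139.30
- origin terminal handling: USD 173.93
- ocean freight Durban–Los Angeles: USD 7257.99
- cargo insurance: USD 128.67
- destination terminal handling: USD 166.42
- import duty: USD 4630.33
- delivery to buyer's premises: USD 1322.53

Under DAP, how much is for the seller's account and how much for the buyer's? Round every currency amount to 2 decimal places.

Seller: USD 457372.14; buyer: USD 4630.33

DAP: the seller bears all costs to the named destination except import duty and clearance.
Seller's account: goods 448183.30 + inland to port 139.30 + origin terminal 173.93 + freight 7257.99 + insurance 128.67 + destination terminal 166.42 + delivery 1322.53 = 457372.14
Buyer's account: duty 4630.33 = 4630.33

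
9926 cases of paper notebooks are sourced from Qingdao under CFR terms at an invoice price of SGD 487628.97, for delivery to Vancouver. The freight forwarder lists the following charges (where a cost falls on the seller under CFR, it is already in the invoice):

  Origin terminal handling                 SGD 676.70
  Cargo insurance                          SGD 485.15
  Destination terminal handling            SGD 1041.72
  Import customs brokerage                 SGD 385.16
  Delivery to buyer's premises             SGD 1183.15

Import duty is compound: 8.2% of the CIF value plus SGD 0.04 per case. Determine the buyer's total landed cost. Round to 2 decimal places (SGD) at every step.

Total landed cost: SGD 531146.55

CFR: the seller pays costs through ocean freight to the destination port, but not insurance.
Already in the invoice (seller's account under CFR): origin terminal — exclude.
CIF value = CFR price + insurance = 487628.97 + 485.15 = 488114.12
Ad valorem component: 488114.12 × 8.2% = 40025.36
Specific component: 9926 × 0.04 = 397.04
Import duty = 40025.36 + 397.04 = 40422.40
Buyer bears: insurance 485.15 + destination terminal 1041.72 + brokerage 385.16 + delivery 1183.15 + duty 40422.40 = 43517.58
Landed cost = invoice 487628.97 + 43517.58 = 531146.55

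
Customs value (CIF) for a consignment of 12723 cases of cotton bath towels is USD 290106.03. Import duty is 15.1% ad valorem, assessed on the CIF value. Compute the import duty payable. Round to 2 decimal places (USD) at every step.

Import duty: USD 43806.01

Import duty = 290106.03 × 15.1% = 43806.01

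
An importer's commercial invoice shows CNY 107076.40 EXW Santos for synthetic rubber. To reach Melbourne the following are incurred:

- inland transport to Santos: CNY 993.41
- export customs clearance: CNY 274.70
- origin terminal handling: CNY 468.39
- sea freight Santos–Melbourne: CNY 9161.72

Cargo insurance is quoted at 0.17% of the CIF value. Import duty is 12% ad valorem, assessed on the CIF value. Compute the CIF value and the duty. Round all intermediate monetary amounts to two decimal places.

CIF value: CNY 118175.52; import duty: CNY 14181.06

Let C be the CIF value. C = EXW price + pre-shipment costs + freight + 0.17% × C
C − 0.17% × C = 107076.40 + 993.41 + 274.70 + 468.39 + 9161.72
0.9983 × C = 117974.62
C = 117974.62 / 0.9983 = 118175.52
Insurance premium = 0.17% × 118175.52 = 200.90
Import duty = 118175.52 × 12% = 14181.06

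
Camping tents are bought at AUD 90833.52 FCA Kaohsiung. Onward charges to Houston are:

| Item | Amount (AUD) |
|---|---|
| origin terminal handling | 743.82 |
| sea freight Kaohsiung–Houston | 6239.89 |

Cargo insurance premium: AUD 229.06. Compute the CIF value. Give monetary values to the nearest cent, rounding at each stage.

CIF value: AUD 98046.29

CIF = FCA price + pre-shipment costs + freight + insurance
CIF = 90833.52 + 743.82 + 6239.89 + 229.06 = 98046.29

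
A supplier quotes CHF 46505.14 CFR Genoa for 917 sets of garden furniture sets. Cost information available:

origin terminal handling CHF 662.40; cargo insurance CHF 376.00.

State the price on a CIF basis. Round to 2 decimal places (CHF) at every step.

CIF price: CHF 46881.14

Not relevant to the conversion: origin terminal — on the seller under both CFR and CIF; already in the CFR price and stays in the CIF price.
From CFR to CIF, the seller additionally bears: insurance.
CIF price = 46505.14 + 376.00 = 46881.14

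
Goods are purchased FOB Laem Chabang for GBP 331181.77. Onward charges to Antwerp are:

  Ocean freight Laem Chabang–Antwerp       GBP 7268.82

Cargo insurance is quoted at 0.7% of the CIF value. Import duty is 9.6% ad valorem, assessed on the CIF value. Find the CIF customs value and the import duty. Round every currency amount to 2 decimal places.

Let C be the CIF value. C = FOB price + freight + 0.7% × C
C − 0.7% × C = 331181.77 + 7268.82
0.993 × C = 338450.59
C = 338450.59 / 0.993 = 340836.45
Insurance premium = 0.7% × 340836.45 = 2385.86
Import duty = 340836.45 × 9.6% = 32720.30

CIF value: GBP 340836.45; import duty: GBP 32720.30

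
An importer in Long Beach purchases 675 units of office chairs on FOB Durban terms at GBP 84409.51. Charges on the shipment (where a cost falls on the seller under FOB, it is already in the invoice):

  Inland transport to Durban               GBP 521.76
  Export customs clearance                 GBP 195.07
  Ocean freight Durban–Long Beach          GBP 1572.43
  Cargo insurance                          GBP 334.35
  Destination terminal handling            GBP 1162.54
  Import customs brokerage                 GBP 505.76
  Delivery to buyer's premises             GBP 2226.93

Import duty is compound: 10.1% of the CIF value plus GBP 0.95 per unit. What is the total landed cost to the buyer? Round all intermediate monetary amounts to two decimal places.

Total landed cost: GBP 99570.72

FOB: the seller bears costs until goods are on board at the origin port; the buyer bears freight, insurance and all costs thereafter.
Already in the invoice (seller's account under FOB): inland to port, export clearance — exclude.
CIF value = FOB price + freight + insurance = 84409.51 + 1572.43 + 334.35 = 86316.29
Ad valorem component: 86316.29 × 10.1% = 8717.95
Specific component: 675 × 0.95 = 641.25
Import duty = 8717.95 + 641.25 = 9359.20
Buyer bears: freight 1572.43 + insurance 334.35 + destination terminal 1162.54 + brokerage 505.76 + delivery 2226.93 + duty 9359.20 = 15161.21
Landed cost = invoice 84409.51 + 15161.21 = 99570.72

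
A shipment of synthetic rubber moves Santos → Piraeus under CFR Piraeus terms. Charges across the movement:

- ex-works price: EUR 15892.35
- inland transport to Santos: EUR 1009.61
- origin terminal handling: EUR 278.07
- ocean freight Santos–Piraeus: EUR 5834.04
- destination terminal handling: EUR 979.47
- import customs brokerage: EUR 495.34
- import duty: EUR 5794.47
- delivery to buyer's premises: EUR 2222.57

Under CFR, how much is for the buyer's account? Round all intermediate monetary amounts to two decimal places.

Buyer's account: EUR 9491.85

CFR: the seller pays costs through ocean freight to the destination port, but not insurance.
Seller's account: goods 15892.35 + inland to port 1009.61 + origin terminal 278.07 + freight 5834.04 = 23014.07
Buyer's account: destination terminal 979.47 + brokerage 495.34 + duty 5794.47 + delivery 2222.57 = 9491.85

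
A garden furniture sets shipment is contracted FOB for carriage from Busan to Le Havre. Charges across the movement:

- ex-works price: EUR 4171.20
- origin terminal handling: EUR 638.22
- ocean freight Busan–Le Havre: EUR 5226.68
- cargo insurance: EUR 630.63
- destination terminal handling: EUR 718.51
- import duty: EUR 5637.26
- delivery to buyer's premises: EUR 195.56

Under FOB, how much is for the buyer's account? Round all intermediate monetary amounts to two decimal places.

FOB: the seller bears costs until goods are on board at the origin port; the buyer bears freight, insurance and all costs thereafter.
Seller's account: goods 4171.20 + origin terminal 638.22 = 4809.42
Buyer's account: freight 5226.68 + insurance 630.63 + destination terminal 718.51 + duty 5637.26 + delivery 195.56 = 12408.64

Buyer's account: EUR 12408.64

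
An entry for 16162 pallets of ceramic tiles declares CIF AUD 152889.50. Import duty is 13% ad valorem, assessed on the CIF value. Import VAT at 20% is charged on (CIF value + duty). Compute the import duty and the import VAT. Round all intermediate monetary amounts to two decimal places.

Import duty = 152889.50 × 13% = 19875.64
VAT base = CIF + duty = 152889.50 + 19875.64 = 172765.14
Import VAT = 172765.14 × 20% = 34553.03

Import duty: AUD 19875.64; import VAT: AUD 34553.03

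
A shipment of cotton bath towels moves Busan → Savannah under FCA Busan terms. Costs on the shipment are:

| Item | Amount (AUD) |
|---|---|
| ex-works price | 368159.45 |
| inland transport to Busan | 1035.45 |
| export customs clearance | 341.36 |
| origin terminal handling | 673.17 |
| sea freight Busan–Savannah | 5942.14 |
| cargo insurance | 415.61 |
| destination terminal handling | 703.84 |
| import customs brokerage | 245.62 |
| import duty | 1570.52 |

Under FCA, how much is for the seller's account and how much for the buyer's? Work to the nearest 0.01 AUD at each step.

FCA: the seller delivers export-cleared goods to the carrier; the buyer bears costs from that point.
Seller's account: goods 368159.45 + inland to port 1035.45 + export clearance 341.36 = 369536.26
Buyer's account: origin terminal 673.17 + freight 5942.14 + insurance 415.61 + destination terminal 703.84 + brokerage 245.62 + duty 1570.52 = 9550.90

Seller: AUD 369536.26; buyer: AUD 9550.90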